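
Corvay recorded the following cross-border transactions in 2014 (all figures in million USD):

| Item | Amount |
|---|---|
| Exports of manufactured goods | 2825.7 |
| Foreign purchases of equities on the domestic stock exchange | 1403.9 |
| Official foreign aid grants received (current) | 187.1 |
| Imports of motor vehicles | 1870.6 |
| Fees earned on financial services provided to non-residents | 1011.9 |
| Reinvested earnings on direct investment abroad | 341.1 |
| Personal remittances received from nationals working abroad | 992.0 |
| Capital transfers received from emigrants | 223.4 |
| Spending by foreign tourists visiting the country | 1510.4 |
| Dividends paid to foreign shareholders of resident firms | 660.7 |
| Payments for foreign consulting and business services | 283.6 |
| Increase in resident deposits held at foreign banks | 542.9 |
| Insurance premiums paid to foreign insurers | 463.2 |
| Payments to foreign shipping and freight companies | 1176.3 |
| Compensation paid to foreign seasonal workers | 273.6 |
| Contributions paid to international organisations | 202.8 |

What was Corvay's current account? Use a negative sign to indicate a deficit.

Goods: -1870.6 + 2825.7 = 955.1
Services: -283.6 + 1011.9 - 1176.3 - 463.2 + 1510.4 = 599.2
Primary income: -660.7 - 273.6 + 341.1 = -593.2
Secondary income: 187.1 - 202.8 + 992.0 = 976.3
Current account = 955.1 + 599.2 + (-593.2) + 976.3 = 1937.4
(Excluded from the current account — financial account: foreign purchases of equities on the domestic stock exchange 1403.9, increase in resident deposits held at foreign banks 542.9; capital account: capital transfers received from emigrants 223.4.)

1937.4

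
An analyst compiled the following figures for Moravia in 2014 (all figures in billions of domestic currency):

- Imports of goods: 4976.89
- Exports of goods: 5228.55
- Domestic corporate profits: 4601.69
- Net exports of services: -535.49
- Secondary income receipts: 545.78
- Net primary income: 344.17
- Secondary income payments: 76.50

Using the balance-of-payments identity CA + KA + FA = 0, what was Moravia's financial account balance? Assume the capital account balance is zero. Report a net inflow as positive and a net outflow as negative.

Goods balance = 5228.55 - 4976.89 = 251.66
Services balance = -535.49
Trade balance (goods + services) = 251.66 + (-535.49) = -283.83
Net primary income = 344.17
Net secondary income = 545.78 - 76.50 = 469.28
Current account = -283.83 + 344.17 + 469.28 = 529.62
Financial account = -(529.62) = -529.62

-529.62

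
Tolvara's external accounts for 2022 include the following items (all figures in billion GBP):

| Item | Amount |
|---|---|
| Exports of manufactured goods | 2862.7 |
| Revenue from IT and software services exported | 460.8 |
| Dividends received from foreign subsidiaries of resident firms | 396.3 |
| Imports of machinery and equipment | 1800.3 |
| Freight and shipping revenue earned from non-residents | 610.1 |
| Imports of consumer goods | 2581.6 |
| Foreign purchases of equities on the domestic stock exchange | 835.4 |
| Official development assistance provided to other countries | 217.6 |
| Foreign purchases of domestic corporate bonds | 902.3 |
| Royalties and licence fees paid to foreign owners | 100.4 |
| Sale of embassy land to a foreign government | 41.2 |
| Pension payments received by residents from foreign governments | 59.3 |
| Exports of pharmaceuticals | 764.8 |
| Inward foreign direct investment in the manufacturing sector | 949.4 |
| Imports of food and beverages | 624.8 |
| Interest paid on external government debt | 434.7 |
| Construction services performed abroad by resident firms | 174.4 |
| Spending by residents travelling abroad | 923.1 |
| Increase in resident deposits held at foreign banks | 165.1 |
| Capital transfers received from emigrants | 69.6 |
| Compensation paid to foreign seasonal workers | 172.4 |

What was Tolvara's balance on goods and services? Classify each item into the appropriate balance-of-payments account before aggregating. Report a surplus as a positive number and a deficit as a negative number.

-1157.4

Goods: 2862.7 - 1800.3 + 764.8 - 624.8 - 2581.6 = -1379.2
Services: 610.1 - 100.4 + 460.8 + 174.4 - 923.1 = 221.8
Trade balance = -1379.2 + 221.8 = -1157.4
(Excluded from the trade balance — primary income: dividends received from foreign subsidiaries of resident firms 396.3, interest paid on external government debt 434.7, compensation paid to foreign seasonal workers 172.4; financial account: foreign purchases of equities on the domestic stock exchange 835.4, foreign purchases of domestic corporate bonds 902.3, inward foreign direct investment in the manufacturing sector 949.4, increase in resident deposits held at foreign banks 165.1; secondary income: official development assistance provided to other countries 217.6, pension payments received by residents from foreign governments 59.3; capital account: sale of embassy land to a foreign government 41.2, capital transfers received from emigrants 69.6.)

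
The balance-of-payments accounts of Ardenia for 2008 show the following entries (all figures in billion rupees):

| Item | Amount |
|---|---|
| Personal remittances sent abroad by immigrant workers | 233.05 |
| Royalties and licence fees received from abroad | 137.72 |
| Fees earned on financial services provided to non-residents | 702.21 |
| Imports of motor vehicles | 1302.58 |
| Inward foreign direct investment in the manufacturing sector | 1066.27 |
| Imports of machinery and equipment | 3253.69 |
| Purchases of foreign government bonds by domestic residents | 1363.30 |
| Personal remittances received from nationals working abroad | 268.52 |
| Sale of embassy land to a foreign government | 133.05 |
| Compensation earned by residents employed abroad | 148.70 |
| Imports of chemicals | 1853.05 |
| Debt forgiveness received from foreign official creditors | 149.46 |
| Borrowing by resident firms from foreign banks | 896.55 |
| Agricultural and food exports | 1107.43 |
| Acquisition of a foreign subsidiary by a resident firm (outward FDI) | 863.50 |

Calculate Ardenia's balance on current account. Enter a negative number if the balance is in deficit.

Goods: -1302.58 - 3253.69 - 1853.05 + 1107.43 = -5301.89
Services: 702.21 + 137.72 = 839.93
Primary income: 148.70
Secondary income: -233.05 + 268.52 = 35.47
Current account = (-5301.89) + 839.93 + 148.70 + 35.47 = -4277.79
(Excluded from the current account — financial account: inward foreign direct investment in the manufacturing sector 1066.27, purchases of foreign government bonds by domestic residents 1363.30, borrowing by resident firms from foreign banks 896.55, acquisition of a foreign subsidiary by a resident firm (outward FDI) 863.50; capital account: sale of embassy land to a foreign government 133.05, debt forgiveness received from foreign official creditors 149.46.)

-4277.79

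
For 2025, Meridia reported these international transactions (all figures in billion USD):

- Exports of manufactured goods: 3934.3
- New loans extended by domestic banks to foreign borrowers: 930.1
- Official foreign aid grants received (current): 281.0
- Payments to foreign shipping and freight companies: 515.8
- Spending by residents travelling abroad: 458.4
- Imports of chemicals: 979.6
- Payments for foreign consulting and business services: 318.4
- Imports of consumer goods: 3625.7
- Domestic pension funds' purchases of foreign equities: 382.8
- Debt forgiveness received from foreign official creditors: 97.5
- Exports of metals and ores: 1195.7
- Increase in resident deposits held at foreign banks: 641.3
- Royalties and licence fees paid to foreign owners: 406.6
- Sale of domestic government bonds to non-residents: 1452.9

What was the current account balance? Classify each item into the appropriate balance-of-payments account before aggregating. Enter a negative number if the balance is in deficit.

-893.5

Goods: 1195.7 + 3934.3 - 979.6 - 3625.7 = 524.7
Services: -318.4 - 458.4 - 406.6 - 515.8 = -1699.2
Secondary income: 281.0
Current account = 524.7 + (-1699.2) + 281.0 = -893.5
(Excluded from the current account — financial account: new loans extended by domestic banks to foreign borrowers 930.1, domestic pension funds' purchases of foreign equities 382.8, increase in resident deposits held at foreign banks 641.3, sale of domestic government bonds to non-residents 1452.9; capital account: debt forgiveness received from foreign official creditors 97.5.)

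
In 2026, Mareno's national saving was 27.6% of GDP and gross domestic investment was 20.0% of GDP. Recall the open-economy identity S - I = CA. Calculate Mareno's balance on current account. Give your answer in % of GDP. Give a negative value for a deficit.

S - I = CA (net lending to the rest of the world).
CA = S - I = 27.6 - 20.0 = 7.6

7.6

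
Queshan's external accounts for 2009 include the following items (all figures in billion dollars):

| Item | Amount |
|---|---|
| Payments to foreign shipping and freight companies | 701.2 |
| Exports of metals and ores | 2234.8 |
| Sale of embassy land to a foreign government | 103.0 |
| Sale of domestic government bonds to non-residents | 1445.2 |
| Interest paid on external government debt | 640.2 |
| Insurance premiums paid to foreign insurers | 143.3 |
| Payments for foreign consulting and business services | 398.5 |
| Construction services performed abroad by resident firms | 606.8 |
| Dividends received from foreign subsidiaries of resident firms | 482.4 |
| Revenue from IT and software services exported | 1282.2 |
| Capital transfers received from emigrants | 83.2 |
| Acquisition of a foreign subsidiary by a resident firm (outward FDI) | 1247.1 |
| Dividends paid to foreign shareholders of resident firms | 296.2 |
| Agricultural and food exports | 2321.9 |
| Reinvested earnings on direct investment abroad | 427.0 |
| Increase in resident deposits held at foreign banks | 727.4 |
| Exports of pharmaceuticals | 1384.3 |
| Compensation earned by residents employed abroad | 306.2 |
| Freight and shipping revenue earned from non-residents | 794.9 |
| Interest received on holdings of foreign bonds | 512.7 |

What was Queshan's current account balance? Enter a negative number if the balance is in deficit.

8173.8

Goods: 1384.3 + 2321.9 + 2234.8 = 5941.0
Services: 1282.2 + 794.9 - 701.2 + 606.8 - 398.5 - 143.3 = 1440.9
Primary income: 482.4 + 306.2 + 427.0 + 512.7 - 640.2 - 296.2 = 791.9
Current account = 5941.0 + 1440.9 + 791.9 = 8173.8
(Excluded from the current account — capital account: sale of embassy land to a foreign government 103.0, capital transfers received from emigrants 83.2; financial account: sale of domestic government bonds to non-residents 1445.2, acquisition of a foreign subsidiary by a resident firm (outward FDI) 1247.1, increase in resident deposits held at foreign banks 727.4.)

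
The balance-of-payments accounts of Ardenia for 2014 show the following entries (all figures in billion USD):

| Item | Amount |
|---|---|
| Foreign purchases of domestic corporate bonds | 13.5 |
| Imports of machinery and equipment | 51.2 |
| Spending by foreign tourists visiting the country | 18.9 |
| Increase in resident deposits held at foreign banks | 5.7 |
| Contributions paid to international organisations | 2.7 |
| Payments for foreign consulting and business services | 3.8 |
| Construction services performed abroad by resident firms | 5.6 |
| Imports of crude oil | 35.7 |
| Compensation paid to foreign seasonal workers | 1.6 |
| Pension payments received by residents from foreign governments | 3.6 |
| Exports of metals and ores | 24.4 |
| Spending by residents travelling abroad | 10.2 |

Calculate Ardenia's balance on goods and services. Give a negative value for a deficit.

Goods: -51.2 + 24.4 - 35.7 = -62.5
Services: 18.9 + 5.6 - 10.2 - 3.8 = 10.5
Trade balance = -62.5 + 10.5 = -52.0
(Excluded from the trade balance — financial account: foreign purchases of domestic corporate bonds 13.5, increase in resident deposits held at foreign banks 5.7; secondary income: contributions paid to international organisations 2.7, pension payments received by residents from foreign governments 3.6; primary income: compensation paid to foreign seasonal workers 1.6.)

-52.0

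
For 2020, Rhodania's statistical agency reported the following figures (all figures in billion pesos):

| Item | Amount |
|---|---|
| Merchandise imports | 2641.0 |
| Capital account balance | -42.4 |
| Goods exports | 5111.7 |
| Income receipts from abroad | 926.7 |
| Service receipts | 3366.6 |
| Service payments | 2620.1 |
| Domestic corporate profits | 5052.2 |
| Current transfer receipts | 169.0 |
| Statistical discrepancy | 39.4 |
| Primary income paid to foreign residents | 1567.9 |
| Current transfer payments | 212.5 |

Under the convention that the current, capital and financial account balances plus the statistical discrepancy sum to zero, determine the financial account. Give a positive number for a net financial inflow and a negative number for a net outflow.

-2529.5

Goods balance = 5111.7 - 2641.0 = 2470.7
Services balance = 3366.6 - 2620.1 = 746.5
Trade balance (goods + services) = 2470.7 + 746.5 = 3217.2
Net primary income = 926.7 - 1567.9 = -641.2
Net secondary income = 169.0 - 212.5 = -43.5
Current account = 3217.2 + (-641.2) + (-43.5) = 2532.5
Financial account = -(2532.5 + (-42.4) + 39.4) = -2529.5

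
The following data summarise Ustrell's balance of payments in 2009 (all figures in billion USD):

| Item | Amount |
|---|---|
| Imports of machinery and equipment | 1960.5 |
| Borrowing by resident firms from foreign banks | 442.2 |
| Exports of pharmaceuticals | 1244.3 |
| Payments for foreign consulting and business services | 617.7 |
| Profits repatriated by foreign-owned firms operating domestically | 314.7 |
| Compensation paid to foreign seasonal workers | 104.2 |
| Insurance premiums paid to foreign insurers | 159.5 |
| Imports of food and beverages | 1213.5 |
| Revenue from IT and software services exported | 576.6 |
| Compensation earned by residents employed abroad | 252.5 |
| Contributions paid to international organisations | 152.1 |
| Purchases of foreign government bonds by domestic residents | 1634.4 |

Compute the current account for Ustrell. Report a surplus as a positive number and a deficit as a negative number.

-2448.8

Goods: 1244.3 - 1213.5 - 1960.5 = -1929.7
Services: -617.7 - 159.5 + 576.6 = -200.6
Primary income: -104.2 - 314.7 + 252.5 = -166.4
Secondary income: -152.1
Current account = (-1929.7) + (-200.6) + (-166.4) + (-152.1) = -2448.8
(Excluded from the current account — financial account: borrowing by resident firms from foreign banks 442.2, purchases of foreign government bonds by domestic residents 1634.4.)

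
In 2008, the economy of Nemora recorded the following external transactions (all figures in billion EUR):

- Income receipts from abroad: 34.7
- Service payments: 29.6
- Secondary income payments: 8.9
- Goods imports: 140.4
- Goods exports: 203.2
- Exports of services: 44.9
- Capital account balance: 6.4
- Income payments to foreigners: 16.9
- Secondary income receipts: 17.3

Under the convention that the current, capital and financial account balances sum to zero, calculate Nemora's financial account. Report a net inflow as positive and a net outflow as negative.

Goods balance = 203.2 - 140.4 = 62.8
Services balance = 44.9 - 29.6 = 15.3
Trade balance (goods + services) = 62.8 + 15.3 = 78.1
Net primary income = 34.7 - 16.9 = 17.8
Net secondary income = 17.3 - 8.9 = 8.4
Current account = 78.1 + 17.8 + 8.4 = 104.3
Financial account = -(104.3 + 6.4) = -110.7

-110.7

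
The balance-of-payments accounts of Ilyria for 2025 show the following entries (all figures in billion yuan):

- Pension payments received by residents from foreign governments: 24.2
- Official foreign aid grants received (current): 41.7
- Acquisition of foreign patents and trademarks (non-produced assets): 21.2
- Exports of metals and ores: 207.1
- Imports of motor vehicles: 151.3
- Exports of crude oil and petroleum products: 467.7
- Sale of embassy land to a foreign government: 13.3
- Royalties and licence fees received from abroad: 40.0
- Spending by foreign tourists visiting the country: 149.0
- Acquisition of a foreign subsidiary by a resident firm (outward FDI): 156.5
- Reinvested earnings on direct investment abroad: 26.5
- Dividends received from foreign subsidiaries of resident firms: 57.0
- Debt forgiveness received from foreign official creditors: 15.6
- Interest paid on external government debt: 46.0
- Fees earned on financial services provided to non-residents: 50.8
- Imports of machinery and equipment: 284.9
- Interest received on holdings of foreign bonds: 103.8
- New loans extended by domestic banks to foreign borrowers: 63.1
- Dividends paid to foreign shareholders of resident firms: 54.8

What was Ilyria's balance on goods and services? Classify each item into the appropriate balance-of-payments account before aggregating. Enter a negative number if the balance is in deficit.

Goods: -151.3 + 207.1 - 284.9 + 467.7 = 238.6
Services: 149.0 + 40.0 + 50.8 = 239.8
Trade balance = 238.6 + 239.8 = 478.4
(Excluded from the trade balance — secondary income: pension payments received by residents from foreign governments 24.2, official foreign aid grants received (current) 41.7; capital account: acquisition of foreign patents and trademarks (non-produced assets) 21.2, sale of embassy land to a foreign government 13.3, debt forgiveness received from foreign official creditors 15.6; financial account: acquisition of a foreign subsidiary by a resident firm (outward FDI) 156.5, new loans extended by domestic banks to foreign borrowers 63.1; primary income: reinvested earnings on direct investment abroad 26.5, dividends received from foreign subsidiaries of resident firms 57.0, interest paid on external government debt 46.0, interest received on holdings of foreign bonds 103.8, dividends paid to foreign shareholders of resident firms 54.8.)

478.4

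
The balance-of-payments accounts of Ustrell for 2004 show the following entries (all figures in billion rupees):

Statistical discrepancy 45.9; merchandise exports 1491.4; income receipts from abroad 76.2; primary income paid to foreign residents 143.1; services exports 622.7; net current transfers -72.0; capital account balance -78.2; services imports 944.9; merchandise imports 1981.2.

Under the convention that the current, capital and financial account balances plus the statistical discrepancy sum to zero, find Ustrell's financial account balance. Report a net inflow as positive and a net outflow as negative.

983.2

Goods balance = 1491.4 - 1981.2 = -489.8
Services balance = 622.7 - 944.9 = -322.2
Trade balance (goods + services) = -489.8 + (-322.2) = -812.0
Net primary income = 76.2 - 143.1 = -66.9
Net secondary income = -72.0
Current account = -812.0 + (-66.9) + (-72.0) = -950.9
Financial account = -(-950.9 + (-78.2) + 45.9) = 983.2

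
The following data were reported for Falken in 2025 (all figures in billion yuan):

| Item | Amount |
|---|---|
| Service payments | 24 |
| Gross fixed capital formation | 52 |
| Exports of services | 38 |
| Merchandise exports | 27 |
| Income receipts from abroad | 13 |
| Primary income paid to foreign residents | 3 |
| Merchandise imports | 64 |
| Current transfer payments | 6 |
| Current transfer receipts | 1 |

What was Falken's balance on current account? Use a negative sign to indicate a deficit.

Goods balance = 27 - 64 = -37
Services balance = 38 - 24 = 14
Trade balance (goods + services) = -37 + 14 = -23
Net primary income = 13 - 3 = 10
Net secondary income = 1 - 6 = -5
Current account = -23 + 10 + (-5) = -18

-18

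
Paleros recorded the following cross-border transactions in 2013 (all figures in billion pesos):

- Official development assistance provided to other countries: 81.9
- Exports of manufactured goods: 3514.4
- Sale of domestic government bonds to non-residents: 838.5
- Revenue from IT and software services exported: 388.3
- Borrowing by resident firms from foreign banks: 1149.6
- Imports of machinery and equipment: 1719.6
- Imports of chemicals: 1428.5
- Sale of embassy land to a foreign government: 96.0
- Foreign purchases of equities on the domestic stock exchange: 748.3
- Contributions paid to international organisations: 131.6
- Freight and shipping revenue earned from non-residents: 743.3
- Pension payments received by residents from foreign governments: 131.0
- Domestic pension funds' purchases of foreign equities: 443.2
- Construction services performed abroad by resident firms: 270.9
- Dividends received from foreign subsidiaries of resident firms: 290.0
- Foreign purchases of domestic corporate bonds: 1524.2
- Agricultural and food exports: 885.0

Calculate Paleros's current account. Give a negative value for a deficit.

Goods: 3514.4 - 1719.6 - 1428.5 + 885.0 = 1251.3
Services: 388.3 + 743.3 + 270.9 = 1402.5
Primary income: 290.0
Secondary income: -131.6 + 131.0 - 81.9 = -82.5
Current account = 1251.3 + 1402.5 + 290.0 + (-82.5) = 2861.3
(Excluded from the current account — financial account: sale of domestic government bonds to non-residents 838.5, borrowing by resident firms from foreign banks 1149.6, foreign purchases of equities on the domestic stock exchange 748.3, domestic pension funds' purchases of foreign equities 443.2, foreign purchases of domestic corporate bonds 1524.2; capital account: sale of embassy land to a foreign government 96.0.)

2861.3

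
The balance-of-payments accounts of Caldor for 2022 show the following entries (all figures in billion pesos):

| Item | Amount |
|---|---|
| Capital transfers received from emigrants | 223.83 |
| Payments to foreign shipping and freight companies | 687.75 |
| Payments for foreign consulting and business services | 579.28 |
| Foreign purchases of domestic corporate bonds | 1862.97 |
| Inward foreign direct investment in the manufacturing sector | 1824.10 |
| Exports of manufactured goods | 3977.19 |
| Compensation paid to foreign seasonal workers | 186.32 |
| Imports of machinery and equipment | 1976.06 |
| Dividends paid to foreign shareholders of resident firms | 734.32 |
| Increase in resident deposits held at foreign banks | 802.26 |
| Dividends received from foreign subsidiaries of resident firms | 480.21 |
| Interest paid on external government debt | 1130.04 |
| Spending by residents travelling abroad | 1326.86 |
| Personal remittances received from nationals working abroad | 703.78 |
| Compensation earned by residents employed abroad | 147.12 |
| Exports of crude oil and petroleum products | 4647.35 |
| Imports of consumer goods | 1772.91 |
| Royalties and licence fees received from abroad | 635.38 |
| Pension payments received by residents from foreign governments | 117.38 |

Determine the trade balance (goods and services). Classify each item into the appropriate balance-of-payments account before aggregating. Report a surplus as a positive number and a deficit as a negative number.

Goods: -1976.06 - 1772.91 + 4647.35 + 3977.19 = 4875.57
Services: -579.28 - 1326.86 - 687.75 + 635.38 = -1958.51
Trade balance = 4875.57 + (-1958.51) = 2917.06
(Excluded from the trade balance — capital account: capital transfers received from emigrants 223.83; financial account: foreign purchases of domestic corporate bonds 1862.97, inward foreign direct investment in the manufacturing sector 1824.10, increase in resident deposits held at foreign banks 802.26; primary income: compensation paid to foreign seasonal workers 186.32, dividends paid to foreign shareholders of resident firms 734.32, dividends received from foreign subsidiaries of resident firms 480.21, interest paid on external government debt 1130.04, compensation earned by residents employed abroad 147.12; secondary income: personal remittances received from nationals working abroad 703.78, pension payments received by residents from foreign governments 117.38.)

2917.06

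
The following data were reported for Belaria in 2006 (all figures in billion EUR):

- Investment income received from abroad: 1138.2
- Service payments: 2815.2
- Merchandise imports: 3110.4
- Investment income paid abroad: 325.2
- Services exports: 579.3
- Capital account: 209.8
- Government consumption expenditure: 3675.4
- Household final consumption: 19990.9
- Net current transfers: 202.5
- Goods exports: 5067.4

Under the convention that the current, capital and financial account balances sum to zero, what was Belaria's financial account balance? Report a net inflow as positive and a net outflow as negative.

-946.4

Goods balance = 5067.4 - 3110.4 = 1957.0
Services balance = 579.3 - 2815.2 = -2235.9
Trade balance (goods + services) = 1957.0 + (-2235.9) = -278.9
Net primary income = 1138.2 - 325.2 = 813.0
Net secondary income = 202.5
Current account = -278.9 + 813.0 + 202.5 = 736.6
Financial account = -(736.6 + 209.8) = -946.4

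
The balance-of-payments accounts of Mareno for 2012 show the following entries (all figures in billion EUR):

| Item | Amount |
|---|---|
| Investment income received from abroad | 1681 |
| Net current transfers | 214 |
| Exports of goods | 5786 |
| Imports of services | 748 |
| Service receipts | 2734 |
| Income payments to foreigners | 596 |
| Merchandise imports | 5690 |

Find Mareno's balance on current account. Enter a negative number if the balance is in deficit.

Goods balance = 5786 - 5690 = 96
Services balance = 2734 - 748 = 1986
Trade balance (goods + services) = 96 + 1986 = 2082
Net primary income = 1681 - 596 = 1085
Net secondary income = 214
Current account = 2082 + 1085 + 214 = 3381

3381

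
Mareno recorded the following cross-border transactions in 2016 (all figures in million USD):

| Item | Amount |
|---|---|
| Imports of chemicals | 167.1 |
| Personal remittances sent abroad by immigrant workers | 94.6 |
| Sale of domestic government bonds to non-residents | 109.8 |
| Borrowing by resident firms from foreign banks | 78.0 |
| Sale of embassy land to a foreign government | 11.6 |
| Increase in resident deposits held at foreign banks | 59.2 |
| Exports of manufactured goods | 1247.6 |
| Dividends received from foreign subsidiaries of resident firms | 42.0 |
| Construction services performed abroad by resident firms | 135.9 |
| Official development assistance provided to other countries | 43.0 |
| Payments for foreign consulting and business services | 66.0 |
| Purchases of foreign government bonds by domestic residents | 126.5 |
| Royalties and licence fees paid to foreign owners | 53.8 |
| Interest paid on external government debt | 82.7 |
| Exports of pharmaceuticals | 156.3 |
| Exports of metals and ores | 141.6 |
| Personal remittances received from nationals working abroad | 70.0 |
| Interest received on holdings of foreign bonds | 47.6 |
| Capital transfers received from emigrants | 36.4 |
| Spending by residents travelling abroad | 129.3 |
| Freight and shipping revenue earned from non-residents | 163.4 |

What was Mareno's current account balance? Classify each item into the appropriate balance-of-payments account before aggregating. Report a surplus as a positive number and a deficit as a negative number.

Goods: 1247.6 + 156.3 + 141.6 - 167.1 = 1378.4
Services: 163.4 + 135.9 - 53.8 - 66.0 - 129.3 = 50.2
Primary income: 42.0 - 82.7 + 47.6 = 6.9
Secondary income: -94.6 - 43.0 + 70.0 = -67.6
Current account = 1378.4 + 50.2 + 6.9 + (-67.6) = 1367.9
(Excluded from the current account — financial account: sale of domestic government bonds to non-residents 109.8, borrowing by resident firms from foreign banks 78.0, increase in resident deposits held at foreign banks 59.2, purchases of foreign government bonds by domestic residents 126.5; capital account: sale of embassy land to a foreign government 11.6, capital transfers received from emigrants 36.4.)

1367.9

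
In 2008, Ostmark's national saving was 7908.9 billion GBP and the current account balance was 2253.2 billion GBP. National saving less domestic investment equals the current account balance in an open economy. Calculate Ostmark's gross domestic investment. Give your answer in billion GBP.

5655.7

I = S - CA = 7908.9 - 2253.2 = 5655.7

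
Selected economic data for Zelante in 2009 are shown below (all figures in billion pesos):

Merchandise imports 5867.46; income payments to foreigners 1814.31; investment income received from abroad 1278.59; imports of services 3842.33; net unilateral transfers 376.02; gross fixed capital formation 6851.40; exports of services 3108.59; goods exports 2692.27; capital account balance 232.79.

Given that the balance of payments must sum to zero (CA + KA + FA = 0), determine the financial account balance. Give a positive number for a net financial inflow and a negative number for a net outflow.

3835.84

Goods balance = 2692.27 - 5867.46 = -3175.19
Services balance = 3108.59 - 3842.33 = -733.74
Trade balance (goods + services) = -3175.19 + (-733.74) = -3908.93
Net primary income = 1278.59 - 1814.31 = -535.72
Net secondary income = 376.02
Current account = -3908.93 + (-535.72) + 376.02 = -4068.63
Financial account = -(-4068.63 + 232.79) = 3835.84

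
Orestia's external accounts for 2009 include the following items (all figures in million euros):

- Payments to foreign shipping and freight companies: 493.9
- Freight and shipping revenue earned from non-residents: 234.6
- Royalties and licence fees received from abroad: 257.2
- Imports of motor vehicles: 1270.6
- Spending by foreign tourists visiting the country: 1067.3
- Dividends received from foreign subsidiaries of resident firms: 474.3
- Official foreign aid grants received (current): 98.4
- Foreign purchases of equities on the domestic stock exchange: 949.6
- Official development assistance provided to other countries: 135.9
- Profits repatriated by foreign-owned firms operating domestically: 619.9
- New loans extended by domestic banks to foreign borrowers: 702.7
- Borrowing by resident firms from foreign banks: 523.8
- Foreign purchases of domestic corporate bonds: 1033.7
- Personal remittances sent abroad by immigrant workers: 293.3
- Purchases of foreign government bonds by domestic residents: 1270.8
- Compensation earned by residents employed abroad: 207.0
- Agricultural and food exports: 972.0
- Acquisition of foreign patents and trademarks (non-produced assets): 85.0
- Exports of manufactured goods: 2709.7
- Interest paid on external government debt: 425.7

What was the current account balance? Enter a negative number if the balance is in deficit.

2781.2

Goods: 2709.7 - 1270.6 + 972.0 = 2411.1
Services: -493.9 + 234.6 + 1067.3 + 257.2 = 1065.2
Primary income: 474.3 + 207.0 - 619.9 - 425.7 = -364.3
Secondary income: 98.4 - 135.9 - 293.3 = -330.8
Current account = 2411.1 + 1065.2 + (-364.3) + (-330.8) = 2781.2
(Excluded from the current account — financial account: foreign purchases of equities on the domestic stock exchange 949.6, new loans extended by domestic banks to foreign borrowers 702.7, borrowing by resident firms from foreign banks 523.8, foreign purchases of domestic corporate bonds 1033.7, purchases of foreign government bonds by domestic residents 1270.8; capital account: acquisition of foreign patents and trademarks (non-produced assets) 85.0.)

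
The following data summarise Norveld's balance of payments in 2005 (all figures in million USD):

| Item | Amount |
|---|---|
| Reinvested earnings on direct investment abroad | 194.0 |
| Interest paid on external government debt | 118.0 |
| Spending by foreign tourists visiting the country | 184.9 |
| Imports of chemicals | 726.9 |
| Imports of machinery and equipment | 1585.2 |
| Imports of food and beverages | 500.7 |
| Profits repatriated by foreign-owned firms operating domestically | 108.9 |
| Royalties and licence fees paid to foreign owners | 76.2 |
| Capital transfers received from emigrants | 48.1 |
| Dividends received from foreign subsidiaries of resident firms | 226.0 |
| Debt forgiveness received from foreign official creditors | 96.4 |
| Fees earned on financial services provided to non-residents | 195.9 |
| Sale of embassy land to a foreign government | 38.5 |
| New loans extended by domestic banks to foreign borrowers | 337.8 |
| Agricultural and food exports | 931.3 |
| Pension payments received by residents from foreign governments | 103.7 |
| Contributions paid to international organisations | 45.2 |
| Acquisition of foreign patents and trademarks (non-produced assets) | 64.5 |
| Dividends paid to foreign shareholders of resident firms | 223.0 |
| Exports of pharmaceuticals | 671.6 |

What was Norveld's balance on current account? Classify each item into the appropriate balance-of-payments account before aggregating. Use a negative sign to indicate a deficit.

-876.7

Goods: -500.7 - 1585.2 + 931.3 + 671.6 - 726.9 = -1209.9
Services: -76.2 + 195.9 + 184.9 = 304.6
Primary income: 194.0 - 223.0 - 108.9 + 226.0 - 118.0 = -29.9
Secondary income: -45.2 + 103.7 = 58.5
Current account = (-1209.9) + 304.6 + (-29.9) + 58.5 = -876.7
(Excluded from the current account — capital account: capital transfers received from emigrants 48.1, debt forgiveness received from foreign official creditors 96.4, sale of embassy land to a foreign government 38.5, acquisition of foreign patents and trademarks (non-produced assets) 64.5; financial account: new loans extended by domestic banks to foreign borrowers 337.8.)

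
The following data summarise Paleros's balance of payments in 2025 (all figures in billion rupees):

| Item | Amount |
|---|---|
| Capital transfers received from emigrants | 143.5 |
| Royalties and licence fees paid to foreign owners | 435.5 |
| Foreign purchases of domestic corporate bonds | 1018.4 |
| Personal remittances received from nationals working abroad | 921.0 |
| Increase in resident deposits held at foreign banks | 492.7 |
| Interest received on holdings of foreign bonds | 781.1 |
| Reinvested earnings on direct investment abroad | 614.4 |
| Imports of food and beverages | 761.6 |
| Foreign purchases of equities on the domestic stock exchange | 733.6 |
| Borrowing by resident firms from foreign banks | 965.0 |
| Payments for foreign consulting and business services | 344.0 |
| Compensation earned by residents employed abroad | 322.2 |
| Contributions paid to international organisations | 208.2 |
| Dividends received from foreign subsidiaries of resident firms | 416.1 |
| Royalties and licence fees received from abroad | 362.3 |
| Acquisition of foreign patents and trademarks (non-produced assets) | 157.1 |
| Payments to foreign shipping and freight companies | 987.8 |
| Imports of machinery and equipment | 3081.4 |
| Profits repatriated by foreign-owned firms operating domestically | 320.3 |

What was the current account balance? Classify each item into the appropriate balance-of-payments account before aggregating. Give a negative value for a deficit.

-2721.7

Goods: -761.6 - 3081.4 = -3843.0
Services: -987.8 + 362.3 - 435.5 - 344.0 = -1405.0
Primary income: 781.1 - 320.3 + 614.4 + 322.2 + 416.1 = 1813.5
Secondary income: 921.0 - 208.2 = 712.8
Current account = (-3843.0) + (-1405.0) + 1813.5 + 712.8 = -2721.7
(Excluded from the current account — capital account: capital transfers received from emigrants 143.5, acquisition of foreign patents and trademarks (non-produced assets) 157.1; financial account: foreign purchases of domestic corporate bonds 1018.4, increase in resident deposits held at foreign banks 492.7, foreign purchases of equities on the domestic stock exchange 733.6, borrowing by resident firms from foreign banks 965.0.)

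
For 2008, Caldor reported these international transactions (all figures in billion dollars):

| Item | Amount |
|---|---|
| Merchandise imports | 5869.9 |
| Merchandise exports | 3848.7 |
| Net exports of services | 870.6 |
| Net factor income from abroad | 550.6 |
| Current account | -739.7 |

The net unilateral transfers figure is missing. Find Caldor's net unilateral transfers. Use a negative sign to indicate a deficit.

Current account = goods balance + services balance + net primary income + net secondary income
Sum of the known components = -600.0
Net unilateral transfers = CA - (known components) = -739.7 - (-600.0) = -139.7

-139.7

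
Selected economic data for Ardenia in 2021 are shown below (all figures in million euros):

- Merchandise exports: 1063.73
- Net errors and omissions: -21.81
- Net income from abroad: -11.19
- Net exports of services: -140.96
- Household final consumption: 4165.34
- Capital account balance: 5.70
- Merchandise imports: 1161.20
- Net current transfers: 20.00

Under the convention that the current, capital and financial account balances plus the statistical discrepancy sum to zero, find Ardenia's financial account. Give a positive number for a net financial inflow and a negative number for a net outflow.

245.73

Goods balance = 1063.73 - 1161.20 = -97.47
Services balance = -140.96
Trade balance (goods + services) = -97.47 + (-140.96) = -238.43
Net primary income = -11.19
Net secondary income = 20.00
Current account = -238.43 + (-11.19) + 20.00 = -229.62
Financial account = -(-229.62 + 5.70 + (-21.81)) = 245.73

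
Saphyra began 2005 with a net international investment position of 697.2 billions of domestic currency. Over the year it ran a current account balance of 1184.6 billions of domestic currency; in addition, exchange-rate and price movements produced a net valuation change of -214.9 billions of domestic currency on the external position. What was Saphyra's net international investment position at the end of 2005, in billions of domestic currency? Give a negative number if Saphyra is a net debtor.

Change in NIIP = current account + net valuation change = 1184.6 + (-214.9) = 969.7
End-of-year NIIP = 697.2 + 969.7 = 1666.9

1666.9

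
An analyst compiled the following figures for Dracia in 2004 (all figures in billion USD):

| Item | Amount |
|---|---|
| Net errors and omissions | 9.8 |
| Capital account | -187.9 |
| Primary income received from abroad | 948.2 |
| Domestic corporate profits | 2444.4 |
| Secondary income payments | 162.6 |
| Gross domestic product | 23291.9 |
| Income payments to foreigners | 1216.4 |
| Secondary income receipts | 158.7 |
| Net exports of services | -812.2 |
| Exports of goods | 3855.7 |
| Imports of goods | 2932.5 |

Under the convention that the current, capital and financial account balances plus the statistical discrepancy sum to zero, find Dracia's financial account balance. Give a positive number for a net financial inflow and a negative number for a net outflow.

339.2

Goods balance = 3855.7 - 2932.5 = 923.2
Services balance = -812.2
Trade balance (goods + services) = 923.2 + (-812.2) = 111.0
Net primary income = 948.2 - 1216.4 = -268.2
Net secondary income = 158.7 - 162.6 = -3.9
Current account = 111.0 + (-268.2) + (-3.9) = -161.1
Financial account = -(-161.1 + (-187.9) + 9.8) = 339.2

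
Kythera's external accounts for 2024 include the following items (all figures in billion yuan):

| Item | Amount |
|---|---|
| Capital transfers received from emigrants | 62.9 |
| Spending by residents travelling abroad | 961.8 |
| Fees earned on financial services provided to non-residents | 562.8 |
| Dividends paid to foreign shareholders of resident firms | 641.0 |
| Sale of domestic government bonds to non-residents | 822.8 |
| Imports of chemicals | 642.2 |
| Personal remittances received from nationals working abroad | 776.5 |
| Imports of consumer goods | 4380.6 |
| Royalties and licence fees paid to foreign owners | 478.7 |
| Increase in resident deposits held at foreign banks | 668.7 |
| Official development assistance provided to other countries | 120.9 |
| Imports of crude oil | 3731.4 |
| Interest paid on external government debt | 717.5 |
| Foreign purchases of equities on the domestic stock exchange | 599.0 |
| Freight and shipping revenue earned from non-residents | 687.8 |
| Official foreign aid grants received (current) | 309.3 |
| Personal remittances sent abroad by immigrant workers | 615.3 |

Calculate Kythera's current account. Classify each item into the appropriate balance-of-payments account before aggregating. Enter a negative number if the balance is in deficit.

-9953.0

Goods: -3731.4 - 4380.6 - 642.2 = -8754.2
Services: 687.8 - 478.7 - 961.8 + 562.8 = -189.9
Primary income: -717.5 - 641.0 = -1358.5
Secondary income: -120.9 - 615.3 + 776.5 + 309.3 = 349.6
Current account = (-8754.2) + (-189.9) + (-1358.5) + 349.6 = -9953.0
(Excluded from the current account — capital account: capital transfers received from emigrants 62.9; financial account: sale of domestic government bonds to non-residents 822.8, increase in resident deposits held at foreign banks 668.7, foreign purchases of equities on the domestic stock exchange 599.0.)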